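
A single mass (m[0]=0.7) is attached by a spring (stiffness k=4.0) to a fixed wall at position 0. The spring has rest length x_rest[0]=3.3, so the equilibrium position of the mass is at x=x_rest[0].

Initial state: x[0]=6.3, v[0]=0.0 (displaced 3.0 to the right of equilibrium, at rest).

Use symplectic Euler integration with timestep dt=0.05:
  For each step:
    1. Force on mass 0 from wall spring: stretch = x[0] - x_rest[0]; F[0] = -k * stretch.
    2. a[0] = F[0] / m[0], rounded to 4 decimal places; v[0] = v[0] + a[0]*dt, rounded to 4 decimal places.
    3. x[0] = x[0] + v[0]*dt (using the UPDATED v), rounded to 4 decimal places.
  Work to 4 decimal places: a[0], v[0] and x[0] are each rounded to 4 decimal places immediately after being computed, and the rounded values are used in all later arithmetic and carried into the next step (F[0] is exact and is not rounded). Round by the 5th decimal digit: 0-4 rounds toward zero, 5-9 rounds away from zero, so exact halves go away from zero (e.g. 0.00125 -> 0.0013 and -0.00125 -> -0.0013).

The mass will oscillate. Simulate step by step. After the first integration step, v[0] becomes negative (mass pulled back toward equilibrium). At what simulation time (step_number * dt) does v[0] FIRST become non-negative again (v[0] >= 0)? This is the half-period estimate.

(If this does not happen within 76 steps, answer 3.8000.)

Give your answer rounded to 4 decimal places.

Answer: 1.3500

Derivation:
Step 0: x=[6.3000] v=[0.0000]
Step 1: x=[6.2571] v=[-0.8571]
Step 2: x=[6.1720] v=[-1.7020]
Step 3: x=[6.0459] v=[-2.5226]
Step 4: x=[5.8805] v=[-3.3071]
Step 5: x=[5.6783] v=[-4.0444]
Step 6: x=[5.4421] v=[-4.7239]
Step 7: x=[5.1753] v=[-5.3359]
Step 8: x=[4.8817] v=[-5.8717]
Step 9: x=[4.5655] v=[-6.3236]
Step 10: x=[4.2312] v=[-6.6852]
Step 11: x=[3.8836] v=[-6.9513]
Step 12: x=[3.5277] v=[-7.1180]
Step 13: x=[3.1685] v=[-7.1831]
Step 14: x=[2.8112] v=[-7.1455]
Step 15: x=[2.4609] v=[-7.0058]
Step 16: x=[2.1226] v=[-6.7661]
Step 17: x=[1.8011] v=[-6.4297]
Step 18: x=[1.5010] v=[-6.0014]
Step 19: x=[1.2266] v=[-5.4874]
Step 20: x=[0.9819] v=[-4.8950]
Step 21: x=[0.7703] v=[-4.2327]
Step 22: x=[0.5948] v=[-3.5099]
Step 23: x=[0.4580] v=[-2.7370]
Step 24: x=[0.3618] v=[-1.9250]
Step 25: x=[0.3075] v=[-1.0855]
Step 26: x=[0.2960] v=[-0.2305]
Step 27: x=[0.3274] v=[0.6278]
First v>=0 after going negative at step 27, time=1.3500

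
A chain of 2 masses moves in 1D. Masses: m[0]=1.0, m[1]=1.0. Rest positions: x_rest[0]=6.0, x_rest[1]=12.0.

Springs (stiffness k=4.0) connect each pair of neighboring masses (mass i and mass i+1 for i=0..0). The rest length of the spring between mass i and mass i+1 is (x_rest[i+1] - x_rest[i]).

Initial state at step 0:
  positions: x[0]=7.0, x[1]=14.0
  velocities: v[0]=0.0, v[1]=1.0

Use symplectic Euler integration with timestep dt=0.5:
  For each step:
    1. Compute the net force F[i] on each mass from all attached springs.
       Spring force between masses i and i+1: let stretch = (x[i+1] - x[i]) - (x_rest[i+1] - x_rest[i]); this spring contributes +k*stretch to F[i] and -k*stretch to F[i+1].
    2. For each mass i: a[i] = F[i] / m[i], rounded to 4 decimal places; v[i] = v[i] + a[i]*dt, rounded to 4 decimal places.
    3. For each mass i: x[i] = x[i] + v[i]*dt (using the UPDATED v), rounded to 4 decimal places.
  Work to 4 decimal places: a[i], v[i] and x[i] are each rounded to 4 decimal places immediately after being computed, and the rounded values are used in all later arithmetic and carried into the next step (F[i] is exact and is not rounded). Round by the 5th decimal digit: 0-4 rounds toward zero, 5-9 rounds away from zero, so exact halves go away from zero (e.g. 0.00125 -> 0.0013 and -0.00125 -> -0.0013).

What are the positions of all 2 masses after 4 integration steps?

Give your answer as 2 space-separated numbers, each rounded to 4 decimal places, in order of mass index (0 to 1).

Answer: 8.0000 15.0000

Derivation:
Step 0: x=[7.0000 14.0000] v=[0.0000 1.0000]
Step 1: x=[8.0000 13.5000] v=[2.0000 -1.0000]
Step 2: x=[8.5000 13.5000] v=[1.0000 0.0000]
Step 3: x=[8.0000 14.5000] v=[-1.0000 2.0000]
Step 4: x=[8.0000 15.0000] v=[0.0000 1.0000]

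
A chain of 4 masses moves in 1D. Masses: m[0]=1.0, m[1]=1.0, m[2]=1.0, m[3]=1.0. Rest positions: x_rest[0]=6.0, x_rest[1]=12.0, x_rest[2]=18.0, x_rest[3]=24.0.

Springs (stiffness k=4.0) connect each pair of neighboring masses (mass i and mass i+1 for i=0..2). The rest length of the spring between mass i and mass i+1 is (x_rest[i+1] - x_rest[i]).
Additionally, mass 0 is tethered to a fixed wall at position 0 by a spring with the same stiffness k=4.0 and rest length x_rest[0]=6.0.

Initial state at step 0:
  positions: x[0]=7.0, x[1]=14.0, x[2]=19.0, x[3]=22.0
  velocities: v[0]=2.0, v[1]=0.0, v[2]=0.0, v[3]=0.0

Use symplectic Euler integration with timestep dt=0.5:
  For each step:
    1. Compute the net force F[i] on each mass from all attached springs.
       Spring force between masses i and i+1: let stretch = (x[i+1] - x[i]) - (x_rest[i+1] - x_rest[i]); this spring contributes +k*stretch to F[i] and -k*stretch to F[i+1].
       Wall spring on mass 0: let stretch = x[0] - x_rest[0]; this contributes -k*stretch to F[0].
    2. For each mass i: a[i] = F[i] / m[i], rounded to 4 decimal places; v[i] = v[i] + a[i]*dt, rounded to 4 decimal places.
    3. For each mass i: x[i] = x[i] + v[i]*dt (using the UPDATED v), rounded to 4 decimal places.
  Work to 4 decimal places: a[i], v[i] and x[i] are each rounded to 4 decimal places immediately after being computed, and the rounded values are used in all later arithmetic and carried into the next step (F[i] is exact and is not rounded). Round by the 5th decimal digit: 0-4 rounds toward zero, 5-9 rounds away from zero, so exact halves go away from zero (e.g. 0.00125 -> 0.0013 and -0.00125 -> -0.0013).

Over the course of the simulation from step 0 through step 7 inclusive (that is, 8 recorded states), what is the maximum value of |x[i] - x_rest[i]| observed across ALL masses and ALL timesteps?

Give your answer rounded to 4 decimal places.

Step 0: x=[7.0000 14.0000 19.0000 22.0000] v=[2.0000 0.0000 0.0000 0.0000]
Step 1: x=[8.0000 12.0000 17.0000 25.0000] v=[2.0000 -4.0000 -4.0000 6.0000]
Step 2: x=[5.0000 11.0000 18.0000 26.0000] v=[-6.0000 -2.0000 2.0000 2.0000]
Step 3: x=[3.0000 11.0000 20.0000 25.0000] v=[-4.0000 0.0000 4.0000 -2.0000]
Step 4: x=[6.0000 12.0000 18.0000 25.0000] v=[6.0000 2.0000 -4.0000 0.0000]
Step 5: x=[9.0000 13.0000 17.0000 24.0000] v=[6.0000 2.0000 -2.0000 -2.0000]
Step 6: x=[7.0000 14.0000 19.0000 22.0000] v=[-4.0000 2.0000 4.0000 -4.0000]
Step 7: x=[5.0000 13.0000 19.0000 23.0000] v=[-4.0000 -2.0000 0.0000 2.0000]
Max displacement = 3.0000

Answer: 3.0000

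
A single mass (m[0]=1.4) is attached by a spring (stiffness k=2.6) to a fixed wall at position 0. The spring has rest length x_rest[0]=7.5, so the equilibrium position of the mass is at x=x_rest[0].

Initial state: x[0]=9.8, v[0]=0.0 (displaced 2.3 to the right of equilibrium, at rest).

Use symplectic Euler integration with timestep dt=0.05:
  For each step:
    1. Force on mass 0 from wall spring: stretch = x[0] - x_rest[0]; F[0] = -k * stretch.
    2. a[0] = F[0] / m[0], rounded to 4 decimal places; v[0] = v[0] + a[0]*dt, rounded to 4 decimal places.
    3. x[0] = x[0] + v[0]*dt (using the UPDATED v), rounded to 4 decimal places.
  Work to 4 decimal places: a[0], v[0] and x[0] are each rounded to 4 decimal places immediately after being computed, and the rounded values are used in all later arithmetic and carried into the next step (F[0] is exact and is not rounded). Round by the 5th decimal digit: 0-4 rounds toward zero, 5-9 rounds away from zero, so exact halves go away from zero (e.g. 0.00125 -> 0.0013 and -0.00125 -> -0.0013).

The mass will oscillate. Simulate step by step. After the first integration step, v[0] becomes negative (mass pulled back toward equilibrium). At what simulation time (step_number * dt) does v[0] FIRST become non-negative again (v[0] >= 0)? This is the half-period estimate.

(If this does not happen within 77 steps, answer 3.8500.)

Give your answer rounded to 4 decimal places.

Step 0: x=[9.8000] v=[0.0000]
Step 1: x=[9.7893] v=[-0.2136]
Step 2: x=[9.7680] v=[-0.4262]
Step 3: x=[9.7362] v=[-0.6368]
Step 4: x=[9.6940] v=[-0.8444]
Step 5: x=[9.6416] v=[-1.0481]
Step 6: x=[9.5793] v=[-1.2470]
Step 7: x=[9.5073] v=[-1.4401]
Step 8: x=[9.4260] v=[-1.6265]
Step 9: x=[9.3357] v=[-1.8053]
Step 10: x=[9.2369] v=[-1.9758]
Step 11: x=[9.1300] v=[-2.1371]
Step 12: x=[9.0156] v=[-2.2885]
Step 13: x=[8.8941] v=[-2.4292]
Step 14: x=[8.7662] v=[-2.5587]
Step 15: x=[8.6324] v=[-2.6763]
Step 16: x=[8.4933] v=[-2.7815]
Step 17: x=[8.3496] v=[-2.8737]
Step 18: x=[8.2020] v=[-2.9526]
Step 19: x=[8.0511] v=[-3.0178]
Step 20: x=[7.8977] v=[-3.0690]
Step 21: x=[7.7424] v=[-3.1059]
Step 22: x=[7.5860] v=[-3.1284]
Step 23: x=[7.4292] v=[-3.1364]
Step 24: x=[7.2727] v=[-3.1298]
Step 25: x=[7.1173] v=[-3.1087]
Step 26: x=[6.9636] v=[-3.0732]
Step 27: x=[6.8124] v=[-3.0234]
Step 28: x=[6.6644] v=[-2.9596]
Step 29: x=[6.5203] v=[-2.8820]
Step 30: x=[6.3808] v=[-2.7910]
Step 31: x=[6.2464] v=[-2.6871]
Step 32: x=[6.1179] v=[-2.5707]
Step 33: x=[5.9958] v=[-2.4424]
Step 34: x=[5.8807] v=[-2.3027]
Step 35: x=[5.7731] v=[-2.1523]
Step 36: x=[5.6735] v=[-1.9919]
Step 37: x=[5.5824] v=[-1.8223]
Step 38: x=[5.5002] v=[-1.6442]
Step 39: x=[5.4273] v=[-1.4585]
Step 40: x=[5.3640] v=[-1.2660]
Step 41: x=[5.3106] v=[-1.0677]
Step 42: x=[5.2674] v=[-0.8644]
Step 43: x=[5.2345] v=[-0.6571]
Step 44: x=[5.2122] v=[-0.4467]
Step 45: x=[5.2005] v=[-0.2343]
Step 46: x=[5.1995] v=[-0.0208]
Step 47: x=[5.2091] v=[0.1928]
First v>=0 after going negative at step 47, time=2.3500

Answer: 2.3500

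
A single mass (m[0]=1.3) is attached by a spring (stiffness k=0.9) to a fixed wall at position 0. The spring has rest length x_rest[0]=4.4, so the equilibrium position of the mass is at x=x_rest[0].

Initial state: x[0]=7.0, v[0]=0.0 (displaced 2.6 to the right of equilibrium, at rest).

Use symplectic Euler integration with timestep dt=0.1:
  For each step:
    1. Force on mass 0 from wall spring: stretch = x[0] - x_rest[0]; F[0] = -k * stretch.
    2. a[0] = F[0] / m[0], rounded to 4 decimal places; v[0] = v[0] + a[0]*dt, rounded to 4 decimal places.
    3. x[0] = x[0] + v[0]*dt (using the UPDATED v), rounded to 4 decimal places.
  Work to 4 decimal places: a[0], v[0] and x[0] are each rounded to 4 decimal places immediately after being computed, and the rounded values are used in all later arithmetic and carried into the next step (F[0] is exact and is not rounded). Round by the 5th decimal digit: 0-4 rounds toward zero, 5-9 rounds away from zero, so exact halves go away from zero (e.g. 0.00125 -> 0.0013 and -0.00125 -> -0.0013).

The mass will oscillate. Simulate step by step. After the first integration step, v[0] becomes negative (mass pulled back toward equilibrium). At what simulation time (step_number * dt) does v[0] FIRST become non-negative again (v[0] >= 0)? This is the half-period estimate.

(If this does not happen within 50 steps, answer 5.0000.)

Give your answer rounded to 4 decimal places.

Answer: 3.8000

Derivation:
Step 0: x=[7.0000] v=[0.0000]
Step 1: x=[6.9820] v=[-0.1800]
Step 2: x=[6.9461] v=[-0.3588]
Step 3: x=[6.8926] v=[-0.5351]
Step 4: x=[6.8218] v=[-0.7077]
Step 5: x=[6.7343] v=[-0.8754]
Step 6: x=[6.6306] v=[-1.0370]
Step 7: x=[6.5115] v=[-1.1914]
Step 8: x=[6.3777] v=[-1.3376]
Step 9: x=[6.2303] v=[-1.4745]
Step 10: x=[6.0702] v=[-1.6012]
Step 11: x=[5.8985] v=[-1.7168]
Step 12: x=[5.7165] v=[-1.8205]
Step 13: x=[5.5253] v=[-1.9116]
Step 14: x=[5.3264] v=[-1.9895]
Step 15: x=[5.1210] v=[-2.0536]
Step 16: x=[4.9107] v=[-2.1035]
Step 17: x=[4.6968] v=[-2.1389]
Step 18: x=[4.4809] v=[-2.1595]
Step 19: x=[4.2644] v=[-2.1651]
Step 20: x=[4.0488] v=[-2.1557]
Step 21: x=[3.8357] v=[-2.1314]
Step 22: x=[3.6265] v=[-2.0923]
Step 23: x=[3.4226] v=[-2.0388]
Step 24: x=[3.2255] v=[-1.9711]
Step 25: x=[3.0365] v=[-1.8898]
Step 26: x=[2.8570] v=[-1.7954]
Step 27: x=[2.6881] v=[-1.6886]
Step 28: x=[2.5311] v=[-1.5701]
Step 29: x=[2.3870] v=[-1.4407]
Step 30: x=[2.2569] v=[-1.3013]
Step 31: x=[2.1416] v=[-1.1529]
Step 32: x=[2.0419] v=[-0.9966]
Step 33: x=[1.9586] v=[-0.8334]
Step 34: x=[1.8922] v=[-0.6644]
Step 35: x=[1.8431] v=[-0.4908]
Step 36: x=[1.8117] v=[-0.3138]
Step 37: x=[1.7982] v=[-0.1346]
Step 38: x=[1.8028] v=[0.0455]
First v>=0 after going negative at step 38, time=3.8000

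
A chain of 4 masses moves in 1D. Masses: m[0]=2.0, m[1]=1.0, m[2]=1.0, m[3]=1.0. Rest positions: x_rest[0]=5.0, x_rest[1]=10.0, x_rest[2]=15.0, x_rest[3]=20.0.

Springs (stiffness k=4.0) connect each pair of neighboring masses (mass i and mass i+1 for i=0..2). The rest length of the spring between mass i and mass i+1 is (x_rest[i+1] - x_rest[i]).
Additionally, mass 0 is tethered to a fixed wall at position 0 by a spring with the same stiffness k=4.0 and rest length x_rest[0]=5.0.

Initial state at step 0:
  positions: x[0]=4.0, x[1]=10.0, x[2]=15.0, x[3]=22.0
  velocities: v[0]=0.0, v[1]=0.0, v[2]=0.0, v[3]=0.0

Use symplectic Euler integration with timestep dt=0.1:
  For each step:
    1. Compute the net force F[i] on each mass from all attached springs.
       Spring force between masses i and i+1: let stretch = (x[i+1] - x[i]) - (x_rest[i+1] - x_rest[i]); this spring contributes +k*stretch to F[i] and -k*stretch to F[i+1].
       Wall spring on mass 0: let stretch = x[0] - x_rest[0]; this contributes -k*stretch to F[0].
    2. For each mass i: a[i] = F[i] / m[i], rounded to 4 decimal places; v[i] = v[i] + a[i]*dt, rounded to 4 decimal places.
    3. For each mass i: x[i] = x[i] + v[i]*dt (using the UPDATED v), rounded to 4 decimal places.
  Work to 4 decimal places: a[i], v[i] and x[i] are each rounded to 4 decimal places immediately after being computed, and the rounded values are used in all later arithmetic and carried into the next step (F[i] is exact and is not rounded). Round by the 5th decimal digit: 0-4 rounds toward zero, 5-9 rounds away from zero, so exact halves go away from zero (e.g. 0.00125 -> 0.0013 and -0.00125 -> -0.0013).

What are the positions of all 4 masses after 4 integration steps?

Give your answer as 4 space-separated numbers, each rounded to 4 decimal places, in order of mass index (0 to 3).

Step 0: x=[4.0000 10.0000 15.0000 22.0000] v=[0.0000 0.0000 0.0000 0.0000]
Step 1: x=[4.0400 9.9600 15.0800 21.9200] v=[0.4000 -0.4000 0.8000 -0.8000]
Step 2: x=[4.1176 9.8880 15.2288 21.7664] v=[0.7760 -0.7200 1.4880 -1.5360]
Step 3: x=[4.2283 9.7988 15.4255 21.5513] v=[1.1066 -0.8918 1.9667 -2.1510]
Step 4: x=[4.3658 9.7119 15.6421 21.2912] v=[1.3750 -0.8693 2.1663 -2.6013]

Answer: 4.3658 9.7119 15.6421 21.2912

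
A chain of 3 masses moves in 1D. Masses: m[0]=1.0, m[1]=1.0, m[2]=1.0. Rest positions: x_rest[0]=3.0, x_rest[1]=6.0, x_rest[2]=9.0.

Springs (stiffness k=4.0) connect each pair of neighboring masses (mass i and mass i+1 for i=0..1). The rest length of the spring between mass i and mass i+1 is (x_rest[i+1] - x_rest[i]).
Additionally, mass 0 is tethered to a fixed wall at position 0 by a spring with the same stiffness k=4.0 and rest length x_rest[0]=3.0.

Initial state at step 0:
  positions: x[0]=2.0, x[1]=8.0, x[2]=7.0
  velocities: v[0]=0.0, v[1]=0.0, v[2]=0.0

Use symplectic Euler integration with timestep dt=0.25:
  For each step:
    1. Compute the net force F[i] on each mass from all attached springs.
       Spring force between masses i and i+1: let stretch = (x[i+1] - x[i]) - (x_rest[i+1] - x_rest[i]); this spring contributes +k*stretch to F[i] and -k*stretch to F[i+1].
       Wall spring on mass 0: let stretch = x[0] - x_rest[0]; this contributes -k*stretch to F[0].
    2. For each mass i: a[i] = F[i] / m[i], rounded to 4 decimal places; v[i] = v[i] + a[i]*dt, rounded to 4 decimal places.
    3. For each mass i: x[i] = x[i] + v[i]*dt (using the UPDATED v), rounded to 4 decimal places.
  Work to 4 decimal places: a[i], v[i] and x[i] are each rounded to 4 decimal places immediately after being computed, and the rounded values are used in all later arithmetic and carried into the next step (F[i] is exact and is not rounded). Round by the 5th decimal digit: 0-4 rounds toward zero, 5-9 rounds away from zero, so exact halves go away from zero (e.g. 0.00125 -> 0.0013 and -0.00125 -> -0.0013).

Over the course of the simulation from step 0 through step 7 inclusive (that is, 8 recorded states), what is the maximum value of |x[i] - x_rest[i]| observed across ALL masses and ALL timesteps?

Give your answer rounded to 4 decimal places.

Step 0: x=[2.0000 8.0000 7.0000] v=[0.0000 0.0000 0.0000]
Step 1: x=[3.0000 6.2500 8.0000] v=[4.0000 -7.0000 4.0000]
Step 2: x=[4.0625 4.1250 9.3125] v=[4.2500 -8.5000 5.2500]
Step 3: x=[4.1250 3.2813 10.0781] v=[0.2500 -3.3750 3.0625]
Step 4: x=[2.9453 4.3477 9.8945] v=[-4.7187 4.2655 -0.7343]
Step 5: x=[1.3799 6.4502 9.0742] v=[-6.2616 8.4099 -3.2811]
Step 6: x=[0.7371 7.9411 8.3479] v=[-2.5712 5.9636 -2.9051]
Step 7: x=[1.7110 7.7327 8.2699] v=[3.8957 -0.8336 -0.3119]
Max displacement = 2.7187

Answer: 2.7187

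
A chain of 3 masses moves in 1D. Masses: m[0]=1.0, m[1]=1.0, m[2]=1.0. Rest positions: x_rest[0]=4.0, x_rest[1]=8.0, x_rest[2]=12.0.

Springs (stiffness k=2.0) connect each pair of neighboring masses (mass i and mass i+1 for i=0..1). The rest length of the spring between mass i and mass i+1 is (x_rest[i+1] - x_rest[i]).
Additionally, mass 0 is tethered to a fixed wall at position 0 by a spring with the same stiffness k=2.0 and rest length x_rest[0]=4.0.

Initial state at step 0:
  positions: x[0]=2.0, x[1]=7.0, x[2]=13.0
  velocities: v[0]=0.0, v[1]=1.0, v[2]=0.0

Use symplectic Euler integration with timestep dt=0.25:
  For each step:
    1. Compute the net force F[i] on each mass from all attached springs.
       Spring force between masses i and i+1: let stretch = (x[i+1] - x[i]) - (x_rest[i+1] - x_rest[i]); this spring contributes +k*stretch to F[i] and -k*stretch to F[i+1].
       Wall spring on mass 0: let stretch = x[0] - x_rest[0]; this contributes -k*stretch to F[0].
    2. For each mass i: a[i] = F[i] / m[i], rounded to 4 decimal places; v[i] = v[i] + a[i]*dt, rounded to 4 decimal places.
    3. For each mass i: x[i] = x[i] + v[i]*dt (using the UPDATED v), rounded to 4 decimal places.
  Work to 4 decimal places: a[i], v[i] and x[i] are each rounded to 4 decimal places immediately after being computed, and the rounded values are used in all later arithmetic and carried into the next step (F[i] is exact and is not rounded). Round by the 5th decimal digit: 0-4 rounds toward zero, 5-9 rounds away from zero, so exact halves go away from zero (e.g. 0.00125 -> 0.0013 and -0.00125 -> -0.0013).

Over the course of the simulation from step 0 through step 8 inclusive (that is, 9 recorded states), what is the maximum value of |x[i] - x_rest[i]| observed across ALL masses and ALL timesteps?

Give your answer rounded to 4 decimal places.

Step 0: x=[2.0000 7.0000 13.0000] v=[0.0000 1.0000 0.0000]
Step 1: x=[2.3750 7.3750 12.7500] v=[1.5000 1.5000 -1.0000]
Step 2: x=[3.0781 7.7969 12.3281] v=[2.8125 1.6875 -1.6875]
Step 3: x=[3.9863 8.1953 11.8398] v=[3.6329 1.5937 -1.9531]
Step 4: x=[4.9224 8.5232 11.3960] v=[3.7443 1.3115 -1.7754]
Step 5: x=[5.6933 8.7601 11.0931] v=[3.0835 0.9475 -1.2118]
Step 6: x=[6.1359 8.9053 10.9985] v=[1.7703 0.5806 -0.3783]
Step 7: x=[6.1577 8.9659 11.1423] v=[0.0871 0.2425 0.5751]
Step 8: x=[5.7608 8.9476 11.5140] v=[-1.5877 -0.0734 1.4869]
Max displacement = 2.1577

Answer: 2.1577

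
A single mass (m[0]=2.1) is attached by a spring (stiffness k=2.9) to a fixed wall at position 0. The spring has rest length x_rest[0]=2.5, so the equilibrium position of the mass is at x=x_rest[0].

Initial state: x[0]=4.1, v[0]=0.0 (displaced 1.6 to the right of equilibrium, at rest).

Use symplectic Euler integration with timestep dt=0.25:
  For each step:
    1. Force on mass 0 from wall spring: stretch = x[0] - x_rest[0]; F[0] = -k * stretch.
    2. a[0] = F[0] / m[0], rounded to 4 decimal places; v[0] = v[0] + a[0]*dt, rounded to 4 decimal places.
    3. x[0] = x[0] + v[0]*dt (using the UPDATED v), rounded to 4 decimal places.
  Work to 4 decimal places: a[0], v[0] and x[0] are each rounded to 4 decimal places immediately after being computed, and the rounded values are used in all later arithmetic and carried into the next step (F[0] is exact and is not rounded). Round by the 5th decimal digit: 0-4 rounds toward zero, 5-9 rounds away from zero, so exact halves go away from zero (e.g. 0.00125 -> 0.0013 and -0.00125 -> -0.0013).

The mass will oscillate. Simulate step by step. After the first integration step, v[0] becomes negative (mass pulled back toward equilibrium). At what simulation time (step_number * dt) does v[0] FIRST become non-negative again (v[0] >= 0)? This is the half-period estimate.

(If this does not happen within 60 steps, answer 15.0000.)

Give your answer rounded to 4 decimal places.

Answer: 2.7500

Derivation:
Step 0: x=[4.1000] v=[0.0000]
Step 1: x=[3.9619] v=[-0.5524]
Step 2: x=[3.6976] v=[-1.0571]
Step 3: x=[3.3300] v=[-1.4706]
Step 4: x=[2.8907] v=[-1.7572]
Step 5: x=[2.4177] v=[-1.8921]
Step 6: x=[1.9518] v=[-1.8637]
Step 7: x=[1.5332] v=[-1.6745]
Step 8: x=[1.1980] v=[-1.3407]
Step 9: x=[0.9752] v=[-0.8912]
Step 10: x=[0.8840] v=[-0.3648]
Step 11: x=[0.9323] v=[0.1931]
First v>=0 after going negative at step 11, time=2.7500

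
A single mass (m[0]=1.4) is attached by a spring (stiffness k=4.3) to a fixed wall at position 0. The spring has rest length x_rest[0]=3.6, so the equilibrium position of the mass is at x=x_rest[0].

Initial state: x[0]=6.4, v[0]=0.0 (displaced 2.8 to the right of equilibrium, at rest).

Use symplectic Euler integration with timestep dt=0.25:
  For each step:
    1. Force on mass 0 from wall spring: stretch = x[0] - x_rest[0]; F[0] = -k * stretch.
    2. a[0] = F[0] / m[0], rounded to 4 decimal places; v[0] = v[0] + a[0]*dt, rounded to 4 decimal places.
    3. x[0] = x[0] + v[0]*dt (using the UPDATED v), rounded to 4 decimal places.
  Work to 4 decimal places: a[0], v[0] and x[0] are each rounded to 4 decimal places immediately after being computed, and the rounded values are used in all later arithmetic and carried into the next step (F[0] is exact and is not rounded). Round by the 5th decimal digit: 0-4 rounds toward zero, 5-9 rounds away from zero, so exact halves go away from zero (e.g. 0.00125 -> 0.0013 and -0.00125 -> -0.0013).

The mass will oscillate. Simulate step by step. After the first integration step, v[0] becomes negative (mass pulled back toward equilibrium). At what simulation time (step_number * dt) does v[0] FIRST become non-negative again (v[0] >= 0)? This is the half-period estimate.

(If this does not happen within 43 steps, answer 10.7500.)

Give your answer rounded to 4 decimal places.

Answer: 2.0000

Derivation:
Step 0: x=[6.4000] v=[0.0000]
Step 1: x=[5.8625] v=[-2.1500]
Step 2: x=[4.8907] v=[-3.8873]
Step 3: x=[3.6711] v=[-4.8784]
Step 4: x=[2.4379] v=[-4.9330]
Step 5: x=[1.4277] v=[-4.0407]
Step 6: x=[0.8345] v=[-2.3727]
Step 7: x=[0.7722] v=[-0.2492]
Step 8: x=[1.2528] v=[1.9222]
First v>=0 after going negative at step 8, time=2.0000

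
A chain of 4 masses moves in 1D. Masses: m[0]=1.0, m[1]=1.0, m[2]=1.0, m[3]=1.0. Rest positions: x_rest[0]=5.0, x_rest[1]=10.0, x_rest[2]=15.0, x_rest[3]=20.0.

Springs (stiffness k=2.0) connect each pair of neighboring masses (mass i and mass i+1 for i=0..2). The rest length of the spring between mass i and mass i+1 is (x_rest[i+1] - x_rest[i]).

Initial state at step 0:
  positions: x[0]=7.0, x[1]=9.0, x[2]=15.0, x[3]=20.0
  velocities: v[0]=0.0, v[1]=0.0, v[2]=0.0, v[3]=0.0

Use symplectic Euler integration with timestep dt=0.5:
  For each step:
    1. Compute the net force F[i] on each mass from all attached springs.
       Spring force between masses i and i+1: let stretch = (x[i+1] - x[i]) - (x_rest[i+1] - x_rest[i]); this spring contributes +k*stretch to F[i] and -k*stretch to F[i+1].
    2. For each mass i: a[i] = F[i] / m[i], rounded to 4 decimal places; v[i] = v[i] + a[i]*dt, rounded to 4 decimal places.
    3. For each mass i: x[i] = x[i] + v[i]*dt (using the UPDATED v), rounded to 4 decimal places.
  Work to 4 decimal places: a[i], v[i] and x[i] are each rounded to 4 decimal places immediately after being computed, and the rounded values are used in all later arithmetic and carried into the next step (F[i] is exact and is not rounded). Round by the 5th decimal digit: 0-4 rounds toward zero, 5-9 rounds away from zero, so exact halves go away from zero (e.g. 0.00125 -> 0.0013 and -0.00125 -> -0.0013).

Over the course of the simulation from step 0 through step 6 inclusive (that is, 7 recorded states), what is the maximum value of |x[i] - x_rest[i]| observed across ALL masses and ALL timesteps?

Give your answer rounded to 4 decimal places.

Step 0: x=[7.0000 9.0000 15.0000 20.0000] v=[0.0000 0.0000 0.0000 0.0000]
Step 1: x=[5.5000 11.0000 14.5000 20.0000] v=[-3.0000 4.0000 -1.0000 0.0000]
Step 2: x=[4.2500 12.0000 15.0000 19.7500] v=[-2.5000 2.0000 1.0000 -0.5000]
Step 3: x=[4.3750 10.6250 16.3750 19.6250] v=[0.2500 -2.7500 2.7500 -0.2500]
Step 4: x=[5.1250 9.0000 16.5000 20.3750] v=[1.5000 -3.2500 0.2500 1.5000]
Step 5: x=[5.3125 9.1875 14.8125 21.6875] v=[0.3750 0.3750 -3.3750 2.6250]
Step 6: x=[4.9375 10.2500 13.7500 22.0625] v=[-0.7500 2.1250 -2.1250 0.7500]
Max displacement = 2.0625

Answer: 2.0625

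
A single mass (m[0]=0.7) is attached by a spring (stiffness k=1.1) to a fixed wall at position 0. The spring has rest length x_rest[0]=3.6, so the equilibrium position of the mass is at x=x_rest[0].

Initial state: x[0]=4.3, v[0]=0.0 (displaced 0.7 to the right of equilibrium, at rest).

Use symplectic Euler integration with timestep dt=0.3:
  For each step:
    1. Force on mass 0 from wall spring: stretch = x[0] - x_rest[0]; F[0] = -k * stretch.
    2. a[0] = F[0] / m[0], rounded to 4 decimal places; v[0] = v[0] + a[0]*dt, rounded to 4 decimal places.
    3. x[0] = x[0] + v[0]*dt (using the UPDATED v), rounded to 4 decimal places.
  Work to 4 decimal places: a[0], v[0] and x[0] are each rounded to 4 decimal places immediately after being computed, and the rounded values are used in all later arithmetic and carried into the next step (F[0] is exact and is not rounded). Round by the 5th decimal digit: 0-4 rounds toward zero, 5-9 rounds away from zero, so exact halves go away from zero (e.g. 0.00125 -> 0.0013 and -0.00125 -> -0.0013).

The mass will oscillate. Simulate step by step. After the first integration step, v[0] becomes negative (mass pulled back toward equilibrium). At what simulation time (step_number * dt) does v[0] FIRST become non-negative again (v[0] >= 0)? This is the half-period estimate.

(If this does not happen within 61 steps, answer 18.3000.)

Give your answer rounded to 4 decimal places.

Answer: 2.7000

Derivation:
Step 0: x=[4.3000] v=[0.0000]
Step 1: x=[4.2010] v=[-0.3300]
Step 2: x=[4.0170] v=[-0.6133]
Step 3: x=[3.7740] v=[-0.8099]
Step 4: x=[3.5064] v=[-0.8919]
Step 5: x=[3.2521] v=[-0.8478]
Step 6: x=[3.0470] v=[-0.6838]
Step 7: x=[2.9201] v=[-0.4231]
Step 8: x=[2.8893] v=[-0.1026]
Step 9: x=[2.9590] v=[0.2324]
First v>=0 after going negative at step 9, time=2.7000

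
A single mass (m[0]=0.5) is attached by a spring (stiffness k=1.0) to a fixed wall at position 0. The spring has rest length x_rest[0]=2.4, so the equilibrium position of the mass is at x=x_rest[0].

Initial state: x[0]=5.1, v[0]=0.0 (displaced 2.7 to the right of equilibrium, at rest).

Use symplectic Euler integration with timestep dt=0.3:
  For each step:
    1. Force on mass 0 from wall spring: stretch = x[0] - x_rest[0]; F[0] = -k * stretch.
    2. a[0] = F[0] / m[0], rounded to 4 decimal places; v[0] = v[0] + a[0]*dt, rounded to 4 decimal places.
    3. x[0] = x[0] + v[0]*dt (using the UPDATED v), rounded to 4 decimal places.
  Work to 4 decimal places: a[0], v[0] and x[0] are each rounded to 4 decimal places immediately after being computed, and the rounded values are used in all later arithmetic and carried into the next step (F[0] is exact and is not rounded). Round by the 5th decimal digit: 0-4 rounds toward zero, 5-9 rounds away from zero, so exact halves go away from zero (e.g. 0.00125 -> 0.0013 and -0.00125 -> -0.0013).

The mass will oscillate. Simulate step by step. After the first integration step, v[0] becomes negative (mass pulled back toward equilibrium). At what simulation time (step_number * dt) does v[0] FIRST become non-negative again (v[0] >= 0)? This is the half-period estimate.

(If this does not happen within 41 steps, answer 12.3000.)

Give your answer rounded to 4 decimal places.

Step 0: x=[5.1000] v=[0.0000]
Step 1: x=[4.6140] v=[-1.6200]
Step 2: x=[3.7295] v=[-2.9484]
Step 3: x=[2.6057] v=[-3.7461]
Step 4: x=[1.4449] v=[-3.8695]
Step 5: x=[0.4560] v=[-3.2964]
Step 6: x=[-0.1830] v=[-2.1300]
Step 7: x=[-0.3571] v=[-0.5802]
Step 8: x=[-0.0349] v=[1.0741]
First v>=0 after going negative at step 8, time=2.4000

Answer: 2.4000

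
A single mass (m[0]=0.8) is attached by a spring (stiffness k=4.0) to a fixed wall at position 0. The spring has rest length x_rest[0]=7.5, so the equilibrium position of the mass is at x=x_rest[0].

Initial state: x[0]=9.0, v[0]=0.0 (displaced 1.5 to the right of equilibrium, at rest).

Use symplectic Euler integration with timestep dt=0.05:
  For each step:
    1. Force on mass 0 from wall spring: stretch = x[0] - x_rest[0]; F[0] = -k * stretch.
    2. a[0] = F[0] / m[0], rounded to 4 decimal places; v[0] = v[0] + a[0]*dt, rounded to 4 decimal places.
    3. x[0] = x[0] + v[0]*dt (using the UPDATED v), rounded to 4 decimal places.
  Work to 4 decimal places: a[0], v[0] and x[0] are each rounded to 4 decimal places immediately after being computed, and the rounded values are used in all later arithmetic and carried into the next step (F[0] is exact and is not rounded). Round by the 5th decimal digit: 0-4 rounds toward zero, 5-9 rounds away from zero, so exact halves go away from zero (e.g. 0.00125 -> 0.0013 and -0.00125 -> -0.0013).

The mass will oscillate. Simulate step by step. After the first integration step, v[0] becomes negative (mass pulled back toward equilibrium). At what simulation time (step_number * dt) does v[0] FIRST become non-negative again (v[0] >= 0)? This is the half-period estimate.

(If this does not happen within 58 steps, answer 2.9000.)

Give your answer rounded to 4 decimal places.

Answer: 1.4500

Derivation:
Step 0: x=[9.0000] v=[0.0000]
Step 1: x=[8.9813] v=[-0.3750]
Step 2: x=[8.9440] v=[-0.7453]
Step 3: x=[8.8887] v=[-1.1063]
Step 4: x=[8.8160] v=[-1.4535]
Step 5: x=[8.7269] v=[-1.7825]
Step 6: x=[8.6224] v=[-2.0892]
Step 7: x=[8.5039] v=[-2.3698]
Step 8: x=[8.3729] v=[-2.6208]
Step 9: x=[8.2310] v=[-2.8390]
Step 10: x=[8.0799] v=[-3.0218]
Step 11: x=[7.9216] v=[-3.1668]
Step 12: x=[7.7580] v=[-3.2722]
Step 13: x=[7.5912] v=[-3.3367]
Step 14: x=[7.4232] v=[-3.3595]
Step 15: x=[7.2562] v=[-3.3403]
Step 16: x=[7.0922] v=[-3.2794]
Step 17: x=[6.9333] v=[-3.1775]
Step 18: x=[6.7815] v=[-3.0358]
Step 19: x=[6.6387] v=[-2.8562]
Step 20: x=[6.5067] v=[-2.6409]
Step 21: x=[6.3871] v=[-2.3926]
Step 22: x=[6.2814] v=[-2.1144]
Step 23: x=[6.1909] v=[-1.8098]
Step 24: x=[6.1168] v=[-1.4825]
Step 25: x=[6.0600] v=[-1.1367]
Step 26: x=[6.0212] v=[-0.7767]
Step 27: x=[6.0009] v=[-0.4070]
Step 28: x=[5.9993] v=[-0.0322]
Step 29: x=[6.0165] v=[0.3430]
First v>=0 after going negative at step 29, time=1.4500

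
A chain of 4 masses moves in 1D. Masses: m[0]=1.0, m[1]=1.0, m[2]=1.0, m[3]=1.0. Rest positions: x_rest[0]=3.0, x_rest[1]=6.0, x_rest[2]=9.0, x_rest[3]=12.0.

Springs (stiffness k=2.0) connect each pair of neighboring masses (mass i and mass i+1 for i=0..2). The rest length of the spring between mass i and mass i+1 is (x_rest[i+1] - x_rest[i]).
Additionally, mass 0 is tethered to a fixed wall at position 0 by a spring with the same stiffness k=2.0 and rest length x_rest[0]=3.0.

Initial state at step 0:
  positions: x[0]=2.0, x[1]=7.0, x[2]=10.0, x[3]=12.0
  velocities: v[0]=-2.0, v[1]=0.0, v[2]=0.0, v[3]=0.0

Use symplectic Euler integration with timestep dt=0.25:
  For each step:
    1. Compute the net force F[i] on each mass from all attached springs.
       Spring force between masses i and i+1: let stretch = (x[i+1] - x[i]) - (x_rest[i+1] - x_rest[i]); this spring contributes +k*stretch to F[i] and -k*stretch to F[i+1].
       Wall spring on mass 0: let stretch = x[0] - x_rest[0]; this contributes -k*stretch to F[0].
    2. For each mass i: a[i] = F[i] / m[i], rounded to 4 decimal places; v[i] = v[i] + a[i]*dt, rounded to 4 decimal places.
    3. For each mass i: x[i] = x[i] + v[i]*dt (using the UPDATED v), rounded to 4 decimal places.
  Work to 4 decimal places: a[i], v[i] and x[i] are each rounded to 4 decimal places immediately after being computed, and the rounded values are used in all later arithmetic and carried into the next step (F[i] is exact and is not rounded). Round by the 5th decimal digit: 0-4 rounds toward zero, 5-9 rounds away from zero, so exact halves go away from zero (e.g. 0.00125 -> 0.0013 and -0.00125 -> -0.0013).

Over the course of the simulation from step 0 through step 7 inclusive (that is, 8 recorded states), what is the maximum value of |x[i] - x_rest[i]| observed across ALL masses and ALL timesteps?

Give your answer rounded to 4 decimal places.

Answer: 1.1250

Derivation:
Step 0: x=[2.0000 7.0000 10.0000 12.0000] v=[-2.0000 0.0000 0.0000 0.0000]
Step 1: x=[1.8750 6.7500 9.8750 12.1250] v=[-0.5000 -1.0000 -0.5000 0.5000]
Step 2: x=[2.1250 6.2813 9.6406 12.3438] v=[1.0000 -1.8750 -0.9375 0.8750]
Step 3: x=[2.6289 5.7129 9.3242 12.5997] v=[2.0157 -2.2735 -1.2656 1.0234]
Step 4: x=[3.1897 5.2104 8.9658 12.8211] v=[2.2433 -2.0099 -1.4335 0.8857]
Step 5: x=[3.6044 4.9248 8.6199 12.9356] v=[1.6588 -1.1426 -1.3836 0.4581]
Step 6: x=[3.7336 4.9360 8.3516 12.8857] v=[0.5168 0.0448 -1.0733 -0.1998]
Step 7: x=[3.5464 5.2239 8.2231 12.6440] v=[-0.7488 1.1514 -0.5141 -0.9669]
Max displacement = 1.1250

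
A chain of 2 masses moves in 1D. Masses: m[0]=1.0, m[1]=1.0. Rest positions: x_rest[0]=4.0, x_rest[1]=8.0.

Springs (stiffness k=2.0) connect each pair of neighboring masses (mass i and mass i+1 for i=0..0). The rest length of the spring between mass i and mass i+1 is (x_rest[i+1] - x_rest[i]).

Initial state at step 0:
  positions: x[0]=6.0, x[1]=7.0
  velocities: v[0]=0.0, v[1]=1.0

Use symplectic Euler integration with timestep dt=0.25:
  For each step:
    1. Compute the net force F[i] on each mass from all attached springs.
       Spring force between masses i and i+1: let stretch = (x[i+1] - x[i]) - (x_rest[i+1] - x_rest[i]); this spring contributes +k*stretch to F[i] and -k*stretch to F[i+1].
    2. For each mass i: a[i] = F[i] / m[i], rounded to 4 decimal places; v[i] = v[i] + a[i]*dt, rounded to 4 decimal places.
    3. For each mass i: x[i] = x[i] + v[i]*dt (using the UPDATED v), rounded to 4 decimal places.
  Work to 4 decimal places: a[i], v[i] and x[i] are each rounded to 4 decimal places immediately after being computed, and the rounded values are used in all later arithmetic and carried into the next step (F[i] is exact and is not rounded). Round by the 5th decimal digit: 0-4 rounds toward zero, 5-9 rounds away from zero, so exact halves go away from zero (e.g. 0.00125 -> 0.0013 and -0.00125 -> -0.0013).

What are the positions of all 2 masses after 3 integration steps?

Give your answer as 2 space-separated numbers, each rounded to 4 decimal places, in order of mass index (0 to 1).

Step 0: x=[6.0000 7.0000] v=[0.0000 1.0000]
Step 1: x=[5.6250 7.6250] v=[-1.5000 2.5000]
Step 2: x=[5.0000 8.5000] v=[-2.5000 3.5000]
Step 3: x=[4.3125 9.4375] v=[-2.7500 3.7500]

Answer: 4.3125 9.4375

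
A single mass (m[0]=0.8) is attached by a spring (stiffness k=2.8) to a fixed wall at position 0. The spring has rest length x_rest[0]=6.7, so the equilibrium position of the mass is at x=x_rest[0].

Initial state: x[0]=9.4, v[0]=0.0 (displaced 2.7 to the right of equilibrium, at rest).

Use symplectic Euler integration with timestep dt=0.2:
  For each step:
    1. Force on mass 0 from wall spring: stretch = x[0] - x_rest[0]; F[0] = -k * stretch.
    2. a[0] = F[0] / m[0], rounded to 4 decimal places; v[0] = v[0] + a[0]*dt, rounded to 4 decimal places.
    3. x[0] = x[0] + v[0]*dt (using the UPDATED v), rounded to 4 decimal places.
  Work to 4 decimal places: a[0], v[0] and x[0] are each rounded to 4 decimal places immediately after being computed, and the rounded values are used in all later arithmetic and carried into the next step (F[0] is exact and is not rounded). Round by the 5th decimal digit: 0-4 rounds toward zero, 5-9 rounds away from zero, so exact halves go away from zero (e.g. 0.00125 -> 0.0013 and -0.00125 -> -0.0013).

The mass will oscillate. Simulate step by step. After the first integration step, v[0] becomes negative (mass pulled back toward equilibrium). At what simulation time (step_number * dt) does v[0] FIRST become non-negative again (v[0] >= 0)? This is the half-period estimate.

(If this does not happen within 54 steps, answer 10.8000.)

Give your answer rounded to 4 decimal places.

Answer: 1.8000

Derivation:
Step 0: x=[9.4000] v=[0.0000]
Step 1: x=[9.0220] v=[-1.8900]
Step 2: x=[8.3189] v=[-3.5154]
Step 3: x=[7.3892] v=[-4.6486]
Step 4: x=[6.3630] v=[-5.1310]
Step 5: x=[5.3840] v=[-4.8951]
Step 6: x=[4.5892] v=[-3.9739]
Step 7: x=[4.0899] v=[-2.4963]
Step 8: x=[3.9561] v=[-0.6692]
Step 9: x=[4.2064] v=[1.2515]
First v>=0 after going negative at step 9, time=1.8000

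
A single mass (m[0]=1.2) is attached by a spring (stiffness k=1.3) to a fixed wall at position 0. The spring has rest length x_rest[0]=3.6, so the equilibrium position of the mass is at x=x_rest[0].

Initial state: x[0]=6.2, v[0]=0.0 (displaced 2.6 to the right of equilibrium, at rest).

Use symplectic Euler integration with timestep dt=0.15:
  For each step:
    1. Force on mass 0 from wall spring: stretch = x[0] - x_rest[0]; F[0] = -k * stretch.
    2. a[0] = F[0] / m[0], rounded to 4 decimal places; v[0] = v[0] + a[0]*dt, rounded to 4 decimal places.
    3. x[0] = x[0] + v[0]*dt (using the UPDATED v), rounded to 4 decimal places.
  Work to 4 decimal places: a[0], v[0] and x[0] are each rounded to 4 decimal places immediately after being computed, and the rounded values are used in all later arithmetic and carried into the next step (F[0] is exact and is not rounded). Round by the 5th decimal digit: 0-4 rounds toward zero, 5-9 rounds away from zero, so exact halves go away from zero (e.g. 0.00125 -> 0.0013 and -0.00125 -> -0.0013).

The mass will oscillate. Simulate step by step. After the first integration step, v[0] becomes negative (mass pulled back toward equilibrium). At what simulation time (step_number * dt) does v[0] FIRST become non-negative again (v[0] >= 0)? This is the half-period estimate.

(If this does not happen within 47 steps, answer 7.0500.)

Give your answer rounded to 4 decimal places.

Answer: 3.1500

Derivation:
Step 0: x=[6.2000] v=[0.0000]
Step 1: x=[6.1366] v=[-0.4225]
Step 2: x=[6.0114] v=[-0.8347]
Step 3: x=[5.8274] v=[-1.2266]
Step 4: x=[5.5891] v=[-1.5886]
Step 5: x=[5.3023] v=[-1.9118]
Step 6: x=[4.9740] v=[-2.1884]
Step 7: x=[4.6122] v=[-2.4117]
Step 8: x=[4.2258] v=[-2.5762]
Step 9: x=[3.8241] v=[-2.6779]
Step 10: x=[3.4170] v=[-2.7143]
Step 11: x=[3.0143] v=[-2.6846]
Step 12: x=[2.6259] v=[-2.5894]
Step 13: x=[2.2612] v=[-2.4311]
Step 14: x=[1.9292] v=[-2.2135]
Step 15: x=[1.6379] v=[-1.9420]
Step 16: x=[1.3944] v=[-1.6232]
Step 17: x=[1.2047] v=[-1.2648]
Step 18: x=[1.0734] v=[-0.8756]
Step 19: x=[1.0037] v=[-0.4650]
Step 20: x=[0.9972] v=[-0.0431]
Step 21: x=[1.0542] v=[0.3799]
First v>=0 after going negative at step 21, time=3.1500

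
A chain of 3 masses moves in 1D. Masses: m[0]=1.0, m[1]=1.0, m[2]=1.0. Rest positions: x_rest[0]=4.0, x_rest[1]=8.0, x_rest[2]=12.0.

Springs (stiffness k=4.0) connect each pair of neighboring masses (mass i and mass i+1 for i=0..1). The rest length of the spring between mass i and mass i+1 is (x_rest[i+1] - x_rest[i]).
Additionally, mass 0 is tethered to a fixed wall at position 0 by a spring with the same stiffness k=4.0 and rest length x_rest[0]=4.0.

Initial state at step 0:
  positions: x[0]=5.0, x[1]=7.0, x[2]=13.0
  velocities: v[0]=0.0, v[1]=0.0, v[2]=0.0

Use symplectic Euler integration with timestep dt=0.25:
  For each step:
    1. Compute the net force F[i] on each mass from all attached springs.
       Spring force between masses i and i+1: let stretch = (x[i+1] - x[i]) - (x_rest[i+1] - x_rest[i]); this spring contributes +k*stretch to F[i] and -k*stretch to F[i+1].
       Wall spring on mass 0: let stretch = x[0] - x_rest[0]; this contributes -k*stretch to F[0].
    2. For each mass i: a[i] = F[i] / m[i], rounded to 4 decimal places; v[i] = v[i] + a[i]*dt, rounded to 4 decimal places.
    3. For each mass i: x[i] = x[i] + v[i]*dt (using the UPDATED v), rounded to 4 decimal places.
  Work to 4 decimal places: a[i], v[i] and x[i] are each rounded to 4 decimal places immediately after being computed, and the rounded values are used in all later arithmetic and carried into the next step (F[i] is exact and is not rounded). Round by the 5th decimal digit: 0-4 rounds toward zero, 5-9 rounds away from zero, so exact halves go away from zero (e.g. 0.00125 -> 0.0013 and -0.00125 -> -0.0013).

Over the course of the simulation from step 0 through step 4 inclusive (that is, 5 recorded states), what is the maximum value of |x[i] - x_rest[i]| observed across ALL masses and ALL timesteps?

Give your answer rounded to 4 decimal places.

Step 0: x=[5.0000 7.0000 13.0000] v=[0.0000 0.0000 0.0000]
Step 1: x=[4.2500 8.0000 12.5000] v=[-3.0000 4.0000 -2.0000]
Step 2: x=[3.3750 9.1875 11.8750] v=[-3.5000 4.7500 -2.5000]
Step 3: x=[3.1094 9.5938 11.5781] v=[-1.0625 1.6250 -1.1875]
Step 4: x=[3.6875 8.8750 11.7852] v=[2.3125 -2.8751 0.8282]
Max displacement = 1.5938

Answer: 1.5938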